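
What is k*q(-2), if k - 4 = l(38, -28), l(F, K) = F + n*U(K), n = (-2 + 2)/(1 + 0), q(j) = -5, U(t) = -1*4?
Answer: -210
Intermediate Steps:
U(t) = -4
n = 0 (n = 0/1 = 0*1 = 0)
l(F, K) = F (l(F, K) = F + 0*(-4) = F + 0 = F)
k = 42 (k = 4 + 38 = 42)
k*q(-2) = 42*(-5) = -210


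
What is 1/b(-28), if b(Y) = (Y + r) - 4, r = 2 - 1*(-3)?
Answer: -1/27 ≈ -0.037037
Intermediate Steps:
r = 5 (r = 2 + 3 = 5)
b(Y) = 1 + Y (b(Y) = (Y + 5) - 4 = (5 + Y) - 4 = 1 + Y)
1/b(-28) = 1/(1 - 28) = 1/(-27) = -1/27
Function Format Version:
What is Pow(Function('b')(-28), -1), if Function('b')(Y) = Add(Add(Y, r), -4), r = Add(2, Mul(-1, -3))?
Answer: Rational(-1, 27) ≈ -0.037037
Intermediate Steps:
r = 5 (r = Add(2, 3) = 5)
Function('b')(Y) = Add(1, Y) (Function('b')(Y) = Add(Add(Y, 5), -4) = Add(Add(5, Y), -4) = Add(1, Y))
Pow(Function('b')(-28), -1) = Pow(Add(1, -28), -1) = Pow(-27, -1) = Rational(-1, 27)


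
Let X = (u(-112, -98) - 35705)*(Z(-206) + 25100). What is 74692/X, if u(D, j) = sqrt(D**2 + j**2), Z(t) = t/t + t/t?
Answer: -1333438930/16000327031227 - 74692*sqrt(113)/2285761004461 ≈ -8.3686e-5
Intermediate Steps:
Z(t) = 2 (Z(t) = 1 + 1 = 2)
X = -896266910 + 351428*sqrt(113) (X = (sqrt((-112)**2 + (-98)**2) - 35705)*(2 + 25100) = (sqrt(12544 + 9604) - 35705)*25102 = (sqrt(22148) - 35705)*25102 = (14*sqrt(113) - 35705)*25102 = (-35705 + 14*sqrt(113))*25102 = -896266910 + 351428*sqrt(113) ≈ -8.9253e+8)
74692/X = 74692/(-896266910 + 351428*sqrt(113))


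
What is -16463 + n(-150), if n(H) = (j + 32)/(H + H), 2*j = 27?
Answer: -9877891/600 ≈ -16463.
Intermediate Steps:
j = 27/2 (j = (½)*27 = 27/2 ≈ 13.500)
n(H) = 91/(4*H) (n(H) = (27/2 + 32)/(H + H) = 91/(2*((2*H))) = 91*(1/(2*H))/2 = 91/(4*H))
-16463 + n(-150) = -16463 + (91/4)/(-150) = -16463 + (91/4)*(-1/150) = -16463 - 91/600 = -9877891/600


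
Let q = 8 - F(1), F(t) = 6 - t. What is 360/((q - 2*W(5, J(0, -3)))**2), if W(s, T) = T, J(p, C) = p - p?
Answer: 40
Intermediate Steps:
J(p, C) = 0
q = 3 (q = 8 - (6 - 1*1) = 8 - (6 - 1) = 8 - 1*5 = 8 - 5 = 3)
360/((q - 2*W(5, J(0, -3)))**2) = 360/((3 - 2*0)**2) = 360/((3 + 0)**2) = 360/(3**2) = 360/9 = 360*(1/9) = 40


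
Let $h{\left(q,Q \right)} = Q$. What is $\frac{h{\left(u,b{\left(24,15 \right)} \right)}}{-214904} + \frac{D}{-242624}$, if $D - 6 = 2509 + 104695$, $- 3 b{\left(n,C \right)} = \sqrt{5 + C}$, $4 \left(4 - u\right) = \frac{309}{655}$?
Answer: $- \frac{53605}{121312} + \frac{\sqrt{5}}{322356} \approx -0.44187$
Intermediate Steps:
$u = \frac{10171}{2620}$ ($u = 4 - \frac{309 \cdot \frac{1}{655}}{4} = 4 - \frac{309}{2620} = \frac{10171}{2620} \approx 3.8821$)
$b{\left(n,C \right)} = - \frac{\sqrt{5 + C}}{3}$
$D = 107210$ ($D = 6 + \left(2509 + 104695\right) = 6 + 107204 = 107210$)
$\frac{h{\left(u,b{\left(24,15 \right)} \right)}}{-214904} + \frac{D}{-242624} = \frac{\left(- \frac{1}{3}\right) \sqrt{5 + 15}}{-214904} + \frac{107210}{-242624} = - \frac{\sqrt{20}}{3} \left(- \frac{1}{214904}\right) + 107210 \left(- \frac{1}{242624}\right) = - \frac{2 \sqrt{5}}{3} \left(- \frac{1}{214904}\right) - \frac{53605}{121312} = \frac{\sqrt{5}}{322356} - \frac{53605}{121312} = - \frac{53605}{121312} + \frac{\sqrt{5}}{322356}$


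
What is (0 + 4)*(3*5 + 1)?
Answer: 64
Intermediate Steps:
(0 + 4)*(3*5 + 1) = 4*(15 + 1) = 4*16 = 64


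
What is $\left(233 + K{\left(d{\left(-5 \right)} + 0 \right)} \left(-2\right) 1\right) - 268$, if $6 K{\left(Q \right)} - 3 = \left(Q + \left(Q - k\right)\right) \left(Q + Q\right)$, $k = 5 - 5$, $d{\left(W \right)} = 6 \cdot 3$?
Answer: $-468$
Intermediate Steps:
$d{\left(W \right)} = 18$
$k = 0$ ($k = 5 - 5 = 0$)
$K{\left(Q \right)} = \frac{1}{2} + \frac{2 Q^{2}}{3}$ ($K{\left(Q \right)} = \frac{1}{2} + \frac{\left(Q + \left(Q - 0\right)\right) \left(Q + Q\right)}{6} = \frac{1}{2} + \frac{\left(Q + \left(Q + 0\right)\right) 2 Q}{6} = \frac{1}{2} + \frac{\left(Q + Q\right) 2 Q}{6} = \frac{1}{2} + \frac{2 Q 2 Q}{6} = \frac{1}{2} + \frac{4 Q^{2}}{6} = \frac{1}{2} + \frac{2 Q^{2}}{3}$)
$\left(233 + K{\left(d{\left(-5 \right)} + 0 \right)} \left(-2\right) 1\right) - 268 = \left(233 + \left(\frac{1}{2} + \frac{2 \left(18 + 0\right)^{2}}{3}\right) \left(-2\right) 1\right) - 268 = \left(233 + \left(\frac{1}{2} + \frac{2 \cdot 18^{2}}{3}\right) \left(-2\right) 1\right) - 268 = \left(233 + \left(\frac{1}{2} + \frac{2}{3} \cdot 324\right) \left(-2\right) 1\right) - 268 = \left(233 + \left(\frac{1}{2} + 216\right) \left(-2\right) 1\right) - 268 = \left(233 + \frac{433}{2} \left(-2\right) 1\right) - 268 = \left(233 - 433\right) - 268 = -200 - 268 = -468$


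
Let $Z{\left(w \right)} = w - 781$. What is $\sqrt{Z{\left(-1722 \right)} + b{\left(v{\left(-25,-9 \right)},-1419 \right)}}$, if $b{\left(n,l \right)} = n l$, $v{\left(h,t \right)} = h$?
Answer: $2 \sqrt{8243} \approx 181.58$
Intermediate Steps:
$Z{\left(w \right)} = -781 + w$
$b{\left(n,l \right)} = l n$
$\sqrt{Z{\left(-1722 \right)} + b{\left(v{\left(-25,-9 \right)},-1419 \right)}} = \sqrt{\left(-781 - 1722\right) - -35475} = \sqrt{-2503 + 35475} = \sqrt{32972} = 2 \sqrt{8243}$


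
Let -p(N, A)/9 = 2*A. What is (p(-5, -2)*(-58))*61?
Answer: -127368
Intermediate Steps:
p(N, A) = -18*A
(p(-5, -2)*(-58))*61 = (-18*(-2)*(-58))*61 = (36*(-58))*61 = -2088*61 = -127368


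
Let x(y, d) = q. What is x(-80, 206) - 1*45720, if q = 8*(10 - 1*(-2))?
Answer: -45624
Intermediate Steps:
q = 96 (q = 8*(10 + 2) = 8*12 = 96)
x(y, d) = 96
x(-80, 206) - 1*45720 = 96 - 1*45720 = 96 - 45720 = -45624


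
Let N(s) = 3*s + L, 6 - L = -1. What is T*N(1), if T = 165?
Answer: 1650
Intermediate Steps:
L = 7 (L = 6 - 1*(-1) = 6 + 1 = 7)
N(s) = 7 + 3*s (N(s) = 3*s + 7 = 7 + 3*s)
T*N(1) = 165*(7 + 3*1) = 165*(7 + 3) = 165*10 = 1650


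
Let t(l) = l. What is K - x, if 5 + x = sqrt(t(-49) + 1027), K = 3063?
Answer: 3068 - sqrt(978) ≈ 3036.7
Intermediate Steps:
x = -5 + sqrt(978) (x = -5 + sqrt(-49 + 1027) = -5 + sqrt(978) ≈ 26.273)
K - x = 3063 - (-5 + sqrt(978)) = 3063 + (5 - sqrt(978)) = 3068 - sqrt(978)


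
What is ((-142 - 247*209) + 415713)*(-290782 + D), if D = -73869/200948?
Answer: -5316564685897335/50237 ≈ -1.0583e+11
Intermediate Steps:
D = -73869/200948 (D = -73869*1/200948 = -73869/200948 ≈ -0.36760)
((-142 - 247*209) + 415713)*(-290782 + D) = ((-142 - 247*209) + 415713)*(-290782 - 73869/200948) = ((-142 - 51623) + 415713)*(-58432135205/200948) = (-51765 + 415713)*(-58432135205/200948) = 363948*(-58432135205/200948) = -5316564685897335/50237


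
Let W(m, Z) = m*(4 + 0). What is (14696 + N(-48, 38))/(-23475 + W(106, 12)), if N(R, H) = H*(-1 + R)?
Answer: -12834/23051 ≈ -0.55677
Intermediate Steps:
W(m, Z) = 4*m (W(m, Z) = m*4 = 4*m)
(14696 + N(-48, 38))/(-23475 + W(106, 12)) = (14696 + 38*(-1 - 48))/(-23475 + 4*106) = (14696 + 38*(-49))/(-23475 + 424) = (14696 - 1862)/(-23051) = 12834*(-1/23051) = -12834/23051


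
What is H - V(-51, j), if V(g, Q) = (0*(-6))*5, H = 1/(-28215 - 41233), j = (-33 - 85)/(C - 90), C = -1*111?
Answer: -1/69448 ≈ -1.4399e-5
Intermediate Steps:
C = -111
j = 118/201 (j = (-33 - 85)/(-111 - 90) = -118/(-201) = -118*(-1/201) = 118/201 ≈ 0.58706)
H = -1/69448 (H = 1/(-69448) = -1/69448 ≈ -1.4399e-5)
V(g, Q) = 0 (V(g, Q) = 0*5 = 0)
H - V(-51, j) = -1/69448 - 1*0 = -1/69448 + 0 = -1/69448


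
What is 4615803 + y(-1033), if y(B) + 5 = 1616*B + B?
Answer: 2945437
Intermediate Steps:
y(B) = -5 + 1617*B (y(B) = -5 + (1616*B + B) = -5 + 1617*B)
4615803 + y(-1033) = 4615803 + (-5 + 1617*(-1033)) = 4615803 + (-5 - 1670361) = 4615803 - 1670366 = 2945437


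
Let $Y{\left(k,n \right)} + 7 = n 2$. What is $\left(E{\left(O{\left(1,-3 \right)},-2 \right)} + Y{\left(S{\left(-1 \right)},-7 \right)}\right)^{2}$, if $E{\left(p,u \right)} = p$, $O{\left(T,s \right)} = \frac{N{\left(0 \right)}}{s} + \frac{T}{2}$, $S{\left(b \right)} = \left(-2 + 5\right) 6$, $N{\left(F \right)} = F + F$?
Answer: $\frac{1681}{4} \approx 420.25$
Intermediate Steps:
$N{\left(F \right)} = 2 F$
$S{\left(b \right)} = 18$ ($S{\left(b \right)} = 3 \cdot 6 = 18$)
$Y{\left(k,n \right)} = -7 + 2 n$ ($Y{\left(k,n \right)} = -7 + n 2 = -7 + 2 n$)
$O{\left(T,s \right)} = \frac{T}{2}$ ($O{\left(T,s \right)} = \frac{2 \cdot 0}{s} + \frac{T}{2} = \frac{0}{s} + T \frac{1}{2} = 0 + \frac{T}{2} = \frac{T}{2}$)
$\left(E{\left(O{\left(1,-3 \right)},-2 \right)} + Y{\left(S{\left(-1 \right)},-7 \right)}\right)^{2} = \left(\frac{1}{2} \cdot 1 + \left(-7 + 2 \left(-7\right)\right)\right)^{2} = \left(\frac{1}{2} - 21\right)^{2} = \left(- \frac{41}{2}\right)^{2} = \frac{1681}{4}$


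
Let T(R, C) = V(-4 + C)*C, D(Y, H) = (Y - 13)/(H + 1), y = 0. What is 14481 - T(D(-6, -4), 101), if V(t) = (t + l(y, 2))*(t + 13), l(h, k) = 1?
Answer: -1074299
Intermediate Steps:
V(t) = (1 + t)*(13 + t) (V(t) = (t + 1)*(t + 13) = (1 + t)*(13 + t))
D(Y, H) = (-13 + Y)/(1 + H)
T(R, C) = C*(-43 + (-4 + C)² + 14*C) (T(R, C) = (13 + (-4 + C)² + 14*(-4 + C))*C = (13 + (-4 + C)² + (-56 + 14*C))*C = (-43 + (-4 + C)² + 14*C)*C = C*(-43 + (-4 + C)² + 14*C))
14481 - T(D(-6, -4), 101) = 14481 - 101*(-27 + 101² + 6*101) = 14481 - 101*(-27 + 10201 + 606) = 14481 - 101*10780 = 14481 - 1*1088780 = 14481 - 1088780 = -1074299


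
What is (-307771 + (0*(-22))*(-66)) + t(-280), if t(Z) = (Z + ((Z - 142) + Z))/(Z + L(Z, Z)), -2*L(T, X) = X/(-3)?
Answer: -150806317/490 ≈ -3.0777e+5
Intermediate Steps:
L(T, X) = X/6 (L(T, X) = -X/(2*(-3)) = -X*(-1)/(2*3) = -(-1)*X/6 = X/6)
t(Z) = 6*(-142 + 3*Z)/(7*Z) (t(Z) = (Z + ((Z - 142) + Z))/(Z + Z/6) = (Z + ((-142 + Z) + Z))/((7*Z/6)) = (Z + (-142 + 2*Z))*(6/(7*Z)) = (-142 + 3*Z)*(6/(7*Z)) = 6*(-142 + 3*Z)/(7*Z))
(-307771 + (0*(-22))*(-66)) + t(-280) = (-307771 + (0*(-22))*(-66)) + (6/7)*(-142 + 3*(-280))/(-280) = (-307771 + 0*(-66)) + (6/7)*(-1/280)*(-142 - 840) = (-307771 + 0) + (6/7)*(-1/280)*(-982) = -307771 + 1473/490 = -150806317/490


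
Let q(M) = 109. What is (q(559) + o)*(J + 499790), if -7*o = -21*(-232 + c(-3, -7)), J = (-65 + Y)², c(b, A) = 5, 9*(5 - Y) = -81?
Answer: -287367652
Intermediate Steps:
Y = 14 (Y = 5 - ⅑*(-81) = 5 + 9 = 14)
J = 2601 (J = (-65 + 14)² = (-51)² = 2601)
o = -681 (o = -(-3)*(-232 + 5) = -(-3)*(-227) = -⅐*4767 = -681)
(q(559) + o)*(J + 499790) = (109 - 681)*(2601 + 499790) = -572*502391 = -287367652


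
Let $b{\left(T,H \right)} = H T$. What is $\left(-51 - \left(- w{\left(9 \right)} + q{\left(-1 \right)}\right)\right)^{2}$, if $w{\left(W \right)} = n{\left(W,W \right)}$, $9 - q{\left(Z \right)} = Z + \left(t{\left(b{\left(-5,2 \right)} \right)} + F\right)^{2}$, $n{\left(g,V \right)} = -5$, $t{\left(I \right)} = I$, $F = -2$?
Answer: $6084$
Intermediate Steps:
$q{\left(Z \right)} = -135 - Z$ ($q{\left(Z \right)} = 9 - \left(Z + \left(2 \left(-5\right) - 2\right)^{2}\right) = 9 - \left(Z + \left(-10 - 2\right)^{2}\right) = 9 - \left(Z + \left(-12\right)^{2}\right) = 9 - \left(Z + 144\right) = 9 - \left(144 + Z\right) = -135 - Z$)
$w{\left(W \right)} = -5$
$\left(-51 - \left(- w{\left(9 \right)} + q{\left(-1 \right)}\right)\right)^{2} = \left(-51 - \left(-130 + 1\right)\right)^{2} = \left(-51 - -129\right)^{2} = \left(-51 + \left(-5 + 134\right)\right)^{2} = \left(-51 + 129\right)^{2} = 78^{2} = 6084$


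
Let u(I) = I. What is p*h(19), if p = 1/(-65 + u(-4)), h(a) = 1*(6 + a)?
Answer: -25/69 ≈ -0.36232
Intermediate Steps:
h(a) = 6 + a
p = -1/69 (p = 1/(-65 - 4) = 1/(-69) = -1/69 ≈ -0.014493)
p*h(19) = -(6 + 19)/69 = -1/69*25 = -25/69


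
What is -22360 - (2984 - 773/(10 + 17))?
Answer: -683515/27 ≈ -25315.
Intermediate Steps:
-22360 - (2984 - 773/(10 + 17)) = -22360 - (2984 - 773/27) = -22360 - 1*79795/27 = -22360 - 79795/27 = -683515/27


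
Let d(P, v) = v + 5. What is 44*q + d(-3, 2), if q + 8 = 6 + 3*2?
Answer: 183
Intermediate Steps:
d(P, v) = 5 + v
q = 4 (q = -8 + (6 + 3*2) = -8 + (6 + 6) = -8 + 12 = 4)
44*q + d(-3, 2) = 44*4 + (5 + 2) = 176 + 7 = 183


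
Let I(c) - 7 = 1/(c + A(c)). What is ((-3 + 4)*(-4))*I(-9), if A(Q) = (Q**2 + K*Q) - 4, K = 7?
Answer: -144/5 ≈ -28.800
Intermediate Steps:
A(Q) = -4 + Q**2 + 7*Q (A(Q) = (Q**2 + 7*Q) - 4 = -4 + Q**2 + 7*Q)
I(c) = 7 + 1/(-4 + c**2 + 8*c) (I(c) = 7 + 1/(c + (-4 + c**2 + 7*c)) = 7 + 1/(-4 + c**2 + 8*c))
((-3 + 4)*(-4))*I(-9) = ((-3 + 4)*(-4))*((-27 + 7*(-9)**2 + 56*(-9))/(-4 + (-9)**2 + 8*(-9))) = (1*(-4))*((-27 + 7*81 - 504)/(-4 + 81 - 72)) = -4*(-27 + 567 - 504)/5 = -4*36/5 = -144/5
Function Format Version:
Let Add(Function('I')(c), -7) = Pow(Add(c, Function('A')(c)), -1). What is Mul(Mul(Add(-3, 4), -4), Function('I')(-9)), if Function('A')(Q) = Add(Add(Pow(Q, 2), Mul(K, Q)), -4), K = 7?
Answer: Rational(-144, 5) ≈ -28.800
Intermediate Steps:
Function('A')(Q) = Add(-4, Pow(Q, 2), Mul(7, Q)) (Function('A')(Q) = Add(Add(Pow(Q, 2), Mul(7, Q)), -4) = Add(-4, Pow(Q, 2), Mul(7, Q)))
Function('I')(c) = Add(7, Pow(Add(-4, Pow(c, 2), Mul(8, c)), -1)) (Function('I')(c) = Add(7, Pow(Add(c, Add(-4, Pow(c, 2), Mul(7, c))), -1)) = Add(7, Pow(Add(-4, Pow(c, 2), Mul(8, c)), -1)))
Mul(Mul(Add(-3, 4), -4), Function('I')(-9)) = Mul(Mul(Add(-3, 4), -4), Mul(Pow(Add(-4, Pow(-9, 2), Mul(8, -9)), -1), Add(-27, Mul(7, Pow(-9, 2)), Mul(56, -9)))) = Mul(Mul(1, -4), Mul(Pow(Add(-4, 81, -72), -1), Add(-27, Mul(7, 81), -504))) = Mul(-4, Mul(Pow(5, -1), Add(-27, 567, -504))) = Mul(-4, Mul(Rational(1, 5), 36)) = Mul(-4, Rational(36, 5)) = Rational(-144, 5)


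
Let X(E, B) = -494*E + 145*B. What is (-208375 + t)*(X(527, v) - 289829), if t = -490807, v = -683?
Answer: 453910352764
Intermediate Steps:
(-208375 + t)*(X(527, v) - 289829) = (-208375 - 490807)*((-494*527 + 145*(-683)) - 289829) = -699182*((-260338 - 99035) - 289829) = -699182*(-359373 - 289829) = -699182*(-649202) = 453910352764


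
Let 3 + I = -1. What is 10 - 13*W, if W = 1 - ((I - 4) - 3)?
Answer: -146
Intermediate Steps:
I = -4 (I = -3 - 1 = -4)
W = 12 (W = 1 - ((-4 - 4) - 3) = 1 - (-8 - 3) = 1 - 1*(-11) = 1 + 11 = 12)
10 - 13*W = 10 - 13*12 = 10 - 156 = -146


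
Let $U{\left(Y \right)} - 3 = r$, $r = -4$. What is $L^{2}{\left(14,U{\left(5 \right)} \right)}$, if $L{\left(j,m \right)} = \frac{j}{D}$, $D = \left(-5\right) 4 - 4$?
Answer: $\frac{49}{144} \approx 0.34028$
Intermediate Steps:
$U{\left(Y \right)} = -1$ ($U{\left(Y \right)} = 3 - 4 = -1$)
$D = -24$ ($D = -20 - 4 = -24$)
$L{\left(j,m \right)} = - \frac{j}{24}$ ($L{\left(j,m \right)} = \frac{j}{-24} = j \left(- \frac{1}{24}\right) = - \frac{j}{24}$)
$L^{2}{\left(14,U{\left(5 \right)} \right)} = \left(\left(- \frac{1}{24}\right) 14\right)^{2} = \left(- \frac{7}{12}\right)^{2} = \frac{49}{144}$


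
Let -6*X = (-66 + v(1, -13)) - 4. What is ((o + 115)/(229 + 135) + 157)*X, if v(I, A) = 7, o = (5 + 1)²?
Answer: 171897/104 ≈ 1652.9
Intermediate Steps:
o = 36 (o = 6² = 36)
X = 21/2 (X = -((-66 + 7) - 4)/6 = -(-59 - 4)/6 = -⅙*(-63) = 21/2 ≈ 10.500)
((o + 115)/(229 + 135) + 157)*X = ((36 + 115)/(229 + 135) + 157)*(21/2) = (151/364 + 157)*(21/2) = (57299/364)*(21/2) = 171897/104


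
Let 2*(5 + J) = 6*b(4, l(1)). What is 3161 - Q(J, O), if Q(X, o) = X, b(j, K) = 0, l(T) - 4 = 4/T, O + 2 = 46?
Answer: 3166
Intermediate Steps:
O = 44 (O = -2 + 46 = 44)
l(T) = 4 + 4/T
J = -5 (J = -5 + (6*0)/2 = -5 + (1/2)*0 = -5 + 0 = -5)
3161 - Q(J, O) = 3161 - 1*(-5) = 3161 + 5 = 3166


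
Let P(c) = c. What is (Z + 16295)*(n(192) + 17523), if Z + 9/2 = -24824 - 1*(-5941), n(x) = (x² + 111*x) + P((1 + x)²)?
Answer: -292817690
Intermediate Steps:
n(x) = x² + (1 + x)² + 111*x (n(x) = (x² + 111*x) + (1 + x)² = x² + (1 + x)² + 111*x)
Z = -37775/2 (Z = -9/2 + (-24824 - 1*(-5941)) = -9/2 + (-24824 + 5941) = -9/2 - 18883 = -37775/2 ≈ -18888.)
(Z + 16295)*(n(192) + 17523) = (-37775/2 + 16295)*((1 + 2*192² + 113*192) + 17523) = -5185*((1 + 2*36864 + 21696) + 17523)/2 = -5185*((1 + 73728 + 21696) + 17523)/2 = -5185*(95425 + 17523)/2 = -5185/2*112948 = -292817690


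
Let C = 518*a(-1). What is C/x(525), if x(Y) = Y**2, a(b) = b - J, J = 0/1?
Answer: -74/39375 ≈ -0.0018794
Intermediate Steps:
J = 0 (J = 0*1 = 0)
a(b) = b (a(b) = b - 1*0 = b + 0 = b)
C = -518 (C = 518*(-1) = -518)
C/x(525) = -518/(525**2) = -518/275625 = -518*1/275625 = -74/39375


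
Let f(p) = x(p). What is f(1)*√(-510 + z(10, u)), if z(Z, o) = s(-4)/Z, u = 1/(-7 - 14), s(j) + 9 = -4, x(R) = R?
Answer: I*√51130/10 ≈ 22.612*I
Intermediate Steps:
s(j) = -13 (s(j) = -9 - 4 = -13)
f(p) = p
u = -1/21 (u = 1/(-21) = -1/21 ≈ -0.047619)
z(Z, o) = -13/Z
f(1)*√(-510 + z(10, u)) = 1*√(-510 - 13/10) = 1*√(-5113/10) = 1*(I*√51130/10) = I*√51130/10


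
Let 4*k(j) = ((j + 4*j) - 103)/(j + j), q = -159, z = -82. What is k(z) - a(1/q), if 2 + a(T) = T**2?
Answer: 46137169/16584336 ≈ 2.7820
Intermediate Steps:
k(j) = (-103 + 5*j)/(8*j) (k(j) = (((j + 4*j) - 103)/(j + j))/4 = ((5*j - 103)/((2*j)))/4 = ((-103 + 5*j)*(1/(2*j)))/4 = ((-103 + 5*j)/(2*j))/4 = (-103 + 5*j)/(8*j))
a(T) = -2 + T**2
k(z) - a(1/q) = (1/8)*(-103 + 5*(-82))/(-82) - (-2 + (1/(-159))**2) = (1/8)*(-1/82)*(-103 - 410) - (-2 + (-1/159)**2) = (1/8)*(-1/82)*(-513) - (-2 + 1/25281) = 513/656 - 1*(-50561/25281) = 513/656 + 50561/25281 = 46137169/16584336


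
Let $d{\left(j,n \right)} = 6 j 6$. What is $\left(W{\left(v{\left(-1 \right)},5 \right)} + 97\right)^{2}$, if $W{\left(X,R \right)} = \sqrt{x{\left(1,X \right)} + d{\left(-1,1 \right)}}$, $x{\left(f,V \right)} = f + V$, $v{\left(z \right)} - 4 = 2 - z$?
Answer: $9381 + 388 i \sqrt{7} \approx 9381.0 + 1026.6 i$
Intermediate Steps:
$v{\left(z \right)} = 6 - z$ ($v{\left(z \right)} = 4 - \left(-2 + z\right) = 6 - z$)
$x{\left(f,V \right)} = V + f$
$d{\left(j,n \right)} = 36 j$
$W{\left(X,R \right)} = \sqrt{-35 + X}$ ($W{\left(X,R \right)} = \sqrt{\left(X + 1\right) + 36 \left(-1\right)} = \sqrt{\left(1 + X\right) - 36} = \sqrt{-35 + X}$)
$\left(W{\left(v{\left(-1 \right)},5 \right)} + 97\right)^{2} = \left(\sqrt{-35 + \left(6 - -1\right)} + 97\right)^{2} = \left(\sqrt{-35 + \left(6 + 1\right)} + 97\right)^{2} = \left(\sqrt{-35 + 7} + 97\right)^{2} = \left(\sqrt{-28} + 97\right)^{2} = \left(2 i \sqrt{7} + 97\right)^{2} = \left(97 + 2 i \sqrt{7}\right)^{2}$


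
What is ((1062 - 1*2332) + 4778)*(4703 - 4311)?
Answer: 1375136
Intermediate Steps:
((1062 - 1*2332) + 4778)*(4703 - 4311) = ((1062 - 2332) + 4778)*392 = (-1270 + 4778)*392 = 3508*392 = 1375136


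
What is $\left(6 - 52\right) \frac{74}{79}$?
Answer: $- \frac{3404}{79} \approx -43.089$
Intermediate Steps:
$\left(6 - 52\right) \frac{74}{79} = - 46 \cdot 74 \cdot \frac{1}{79} = \left(-46\right) \frac{74}{79} = - \frac{3404}{79}$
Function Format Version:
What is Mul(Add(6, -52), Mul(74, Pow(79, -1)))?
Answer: Rational(-3404, 79) ≈ -43.089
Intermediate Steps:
Mul(Add(6, -52), Mul(74, Pow(79, -1))) = Mul(-46, Mul(74, Rational(1, 79))) = Mul(-46, Rational(74, 79)) = Rational(-3404, 79)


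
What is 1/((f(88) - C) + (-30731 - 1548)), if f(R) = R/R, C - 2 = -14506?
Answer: -1/17774 ≈ -5.6262e-5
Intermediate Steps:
C = -14504 (C = 2 - 14506 = -14504)
f(R) = 1
1/((f(88) - C) + (-30731 - 1548)) = 1/((1 - 1*(-14504)) + (-30731 - 1548)) = 1/((1 + 14504) - 32279) = 1/(14505 - 32279) = 1/(-17774) = -1/17774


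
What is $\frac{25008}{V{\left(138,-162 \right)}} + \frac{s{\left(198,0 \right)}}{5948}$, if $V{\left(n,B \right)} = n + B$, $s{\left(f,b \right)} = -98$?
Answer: $- \frac{3098957}{2974} \approx -1042.0$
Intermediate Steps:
$V{\left(n,B \right)} = B + n$
$\frac{25008}{V{\left(138,-162 \right)}} + \frac{s{\left(198,0 \right)}}{5948} = \frac{25008}{-162 + 138} - \frac{98}{5948} = \frac{25008}{-24} - \frac{49}{2974} = 25008 \left(- \frac{1}{24}\right) - \frac{49}{2974} = -1042 - \frac{49}{2974} = - \frac{3098957}{2974}$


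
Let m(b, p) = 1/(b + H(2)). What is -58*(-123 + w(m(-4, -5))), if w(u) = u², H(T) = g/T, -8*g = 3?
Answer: 32009678/4489 ≈ 7130.7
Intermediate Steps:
g = -3/8 (g = -⅛*3 = -3/8 ≈ -0.37500)
H(T) = -3/(8*T)
m(b, p) = 1/(-3/16 + b) (m(b, p) = 1/(b - 3/8/2) = 1/(b - 3/8*½) = 1/(b - 3/16) = 1/(-3/16 + b))
-58*(-123 + w(m(-4, -5))) = -58*(-123 + (16/(-3 + 16*(-4)))²) = -58*(-123 + (16/(-3 - 64))²) = -58*(-123 + (16/(-67))²) = -58*(-123 + (16*(-1/67))²) = -58*(-123 + (-16/67)²) = -58*(-123 + 256/4489) = -58*(-551891/4489) = 32009678/4489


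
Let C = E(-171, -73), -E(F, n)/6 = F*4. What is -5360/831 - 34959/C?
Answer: -5672041/378936 ≈ -14.968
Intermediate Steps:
E(F, n) = -24*F (E(F, n) = -6*F*4 = -24*F)
C = 4104 (C = -24*(-171) = 4104)
-5360/831 - 34959/C = -5360/831 - 34959/4104 = -5360*1/831 - 34959*1/4104 = -5360/831 - 11653/1368 = -5672041/378936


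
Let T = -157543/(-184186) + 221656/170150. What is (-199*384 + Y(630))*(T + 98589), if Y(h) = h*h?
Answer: 247555681948838754486/7834811975 ≈ 3.1597e+10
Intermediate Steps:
T = 33815936733/15669623950 (T = -157543*(-1/184186) + 221656*(1/170150) = 157543/184186 + 110828/85075 = 33815936733/15669623950 ≈ 2.1581)
Y(h) = h²
(-199*384 + Y(630))*(T + 98589) = (-199*384 + 630²)*(33815936733/15669623950 + 98589) = (-76416 + 396900)*(1544886371543283/15669623950) = 320484*(1544886371543283/15669623950) = 247555681948838754486/7834811975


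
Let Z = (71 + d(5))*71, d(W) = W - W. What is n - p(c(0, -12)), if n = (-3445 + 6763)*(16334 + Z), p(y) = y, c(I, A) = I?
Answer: 70922250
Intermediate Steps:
d(W) = 0
Z = 5041 (Z = (71 + 0)*71 = 71*71 = 5041)
n = 70922250 (n = (-3445 + 6763)*(16334 + 5041) = 3318*21375 = 70922250)
n - p(c(0, -12)) = 70922250 - 1*0 = 70922250 + 0 = 70922250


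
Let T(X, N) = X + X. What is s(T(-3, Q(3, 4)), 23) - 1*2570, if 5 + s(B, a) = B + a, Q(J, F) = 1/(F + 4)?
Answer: -2558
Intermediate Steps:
Q(J, F) = 1/(4 + F)
T(X, N) = 2*X
s(B, a) = -5 + B + a (s(B, a) = -5 + (B + a) = -5 + B + a)
s(T(-3, Q(3, 4)), 23) - 1*2570 = (-5 + 2*(-3) + 23) - 1*2570 = (-5 - 6 + 23) - 2570 = 12 - 2570 = -2558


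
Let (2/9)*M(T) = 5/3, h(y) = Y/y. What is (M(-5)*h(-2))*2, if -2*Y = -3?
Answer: -45/4 ≈ -11.250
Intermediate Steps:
Y = 3/2 (Y = -½*(-3) = 3/2 ≈ 1.5000)
h(y) = 3/(2*y)
M(T) = 15/2 (M(T) = 9*(5/3)/2 = 9*(5*(⅓))/2 = (9/2)*(5/3) = 15/2)
(M(-5)*h(-2))*2 = (15*((3/2)/(-2))/2)*2 = (15*((3/2)*(-½))/2)*2 = ((15/2)*(-¾))*2 = -45/8*2 = -45/4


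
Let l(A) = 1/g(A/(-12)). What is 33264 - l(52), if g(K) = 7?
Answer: 232847/7 ≈ 33264.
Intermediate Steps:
l(A) = 1/7
33264 - l(52) = 33264 - 1*1/7 = 33264 - 1/7 = 232847/7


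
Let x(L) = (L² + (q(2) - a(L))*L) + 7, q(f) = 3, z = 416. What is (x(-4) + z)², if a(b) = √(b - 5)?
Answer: 182185 + 10248*I ≈ 1.8219e+5 + 10248.0*I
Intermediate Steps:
a(b) = √(-5 + b)
x(L) = 7 + L² + L*(3 - √(-5 + L)) (x(L) = (L² + (3 - √(-5 + L))*L) + 7 = (L² + L*(3 - √(-5 + L))) + 7 = 7 + L² + L*(3 - √(-5 + L)))
(x(-4) + z)² = ((7 + (-4)² + 3*(-4) - 1*(-4)*√(-5 - 4)) + 416)² = ((7 + 16 - 12 - 1*(-4)*√(-9)) + 416)² = ((7 + 16 - 12 - 1*(-4)*3*I) + 416)² = ((7 + 16 - 12 + 12*I) + 416)² = ((11 + 12*I) + 416)² = (427 + 12*I)²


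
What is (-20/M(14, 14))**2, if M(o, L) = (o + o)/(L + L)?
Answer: 400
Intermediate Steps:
M(o, L) = o/L (M(o, L) = (2*o)/((2*L)) = (2*o)*(1/(2*L)) = o/L)
(-20/M(14, 14))**2 = (-20/1)**2 = (-20*1)**2 = (-20)**2 = 400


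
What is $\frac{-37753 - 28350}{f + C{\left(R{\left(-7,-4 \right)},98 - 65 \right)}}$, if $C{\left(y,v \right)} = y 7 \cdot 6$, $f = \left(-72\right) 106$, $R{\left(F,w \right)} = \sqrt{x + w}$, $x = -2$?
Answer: $\frac{7006918}{809139} + \frac{462721 i \sqrt{6}}{9709668} \approx 8.6597 + 0.11673 i$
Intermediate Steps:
$R{\left(F,w \right)} = \sqrt{-2 + w}$
$f = -7632$
$C{\left(y,v \right)} = 42 y$ ($C{\left(y,v \right)} = 7 y 6 = 42 y$)
$\frac{-37753 - 28350}{f + C{\left(R{\left(-7,-4 \right)},98 - 65 \right)}} = \frac{-37753 - 28350}{-7632 + 42 \sqrt{-2 - 4}} = - \frac{66103}{-7632 + 42 \sqrt{-6}} = - \frac{66103}{-7632 + 42 i \sqrt{6}}$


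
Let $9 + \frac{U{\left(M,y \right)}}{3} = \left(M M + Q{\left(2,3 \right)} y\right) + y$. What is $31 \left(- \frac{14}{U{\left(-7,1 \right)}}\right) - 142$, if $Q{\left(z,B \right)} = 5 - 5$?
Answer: $- \frac{17900}{123} \approx -145.53$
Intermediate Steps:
$Q{\left(z,B \right)} = 0$ ($Q{\left(z,B \right)} = 5 - 5 = 0$)
$U{\left(M,y \right)} = -27 + 3 y + 3 M^{2}$ ($U{\left(M,y \right)} = -27 + 3 \left(\left(M M + 0 y\right) + y\right) = -27 + 3 \left(\left(M^{2} + 0\right) + y\right) = -27 + 3 \left(M^{2} + y\right) = -27 + 3 \left(y + M^{2}\right) = -27 + \left(3 y + 3 M^{2}\right) = -27 + 3 y + 3 M^{2}$)
$31 \left(- \frac{14}{U{\left(-7,1 \right)}}\right) - 142 = 31 \left(- \frac{14}{-27 + 3 \cdot 1 + 3 \left(-7\right)^{2}}\right) - 142 = 31 \left(- \frac{14}{-27 + 3 + 3 \cdot 49}\right) - 142 = 31 \left(- \frac{14}{-27 + 3 + 147}\right) - 142 = 31 \left(- \frac{14}{123}\right) - 142 = - \frac{434}{123} - 142 = - \frac{17900}{123}$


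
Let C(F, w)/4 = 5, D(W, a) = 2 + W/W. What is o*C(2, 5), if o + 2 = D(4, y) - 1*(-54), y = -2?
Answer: 1100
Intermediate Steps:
D(W, a) = 3 (D(W, a) = 2 + 1 = 3)
C(F, w) = 20 (C(F, w) = 4*5 = 20)
o = 55 (o = -2 + (3 - 1*(-54)) = -2 + (3 + 54) = -2 + 57 = 55)
o*C(2, 5) = 55*20 = 1100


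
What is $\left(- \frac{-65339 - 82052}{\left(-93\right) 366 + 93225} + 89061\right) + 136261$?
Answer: $\frac{13336280605}{59187} \approx 2.2532 \cdot 10^{5}$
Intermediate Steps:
$\left(- \frac{-65339 - 82052}{\left(-93\right) 366 + 93225} + 89061\right) + 136261 = \left(- \frac{-147391}{-34038 + 93225} + 89061\right) + 136261 = \left(- \frac{-147391}{59187} + 89061\right) + 136261 = \left(\left(-1\right) \left(- \frac{147391}{59187}\right) + 89061\right) + 136261 = \left(\frac{147391}{59187} + 89061\right) + 136261 = \frac{5271400798}{59187} + 136261 = \frac{13336280605}{59187}$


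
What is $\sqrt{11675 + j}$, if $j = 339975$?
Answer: $5 \sqrt{14066} \approx 593.0$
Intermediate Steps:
$\sqrt{11675 + j} = \sqrt{11675 + 339975} = \sqrt{351650} = 5 \sqrt{14066}$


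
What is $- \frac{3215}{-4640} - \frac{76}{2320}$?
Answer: $\frac{3063}{4640} \approx 0.66013$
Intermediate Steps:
$- \frac{3215}{-4640} - \frac{76}{2320} = \left(-3215\right) \left(- \frac{1}{4640}\right) - \frac{19}{580} = \frac{643}{928} - \frac{19}{580} = \frac{3063}{4640}$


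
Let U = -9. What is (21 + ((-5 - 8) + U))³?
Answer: -1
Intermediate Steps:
(21 + ((-5 - 8) + U))³ = (21 + ((-5 - 8) - 9))³ = (21 + (-13 - 9))³ = (21 - 22)³ = (-1)³ = -1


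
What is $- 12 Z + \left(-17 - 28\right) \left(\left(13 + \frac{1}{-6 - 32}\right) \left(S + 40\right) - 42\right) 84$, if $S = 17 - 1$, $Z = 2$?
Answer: $- \frac{49163136}{19} \approx -2.5875 \cdot 10^{6}$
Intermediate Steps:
$S = 16$ ($S = 17 - 1 = 16$)
$- 12 Z + \left(-17 - 28\right) \left(\left(13 + \frac{1}{-6 - 32}\right) \left(S + 40\right) - 42\right) 84 = \left(-12\right) 2 + \left(-17 - 28\right) \left(\left(13 + \frac{1}{-6 - 32}\right) \left(16 + 40\right) - 42\right) 84 = -24 + - 45 \left(\left(13 + \frac{1}{-38}\right) 56 - 42\right) 84 = -24 + - 45 \left(\left(13 - \frac{1}{38}\right) 56 - 42\right) 84 = -24 + - 45 \left(\frac{493}{38} \cdot 56 - 42\right) 84 = -24 + - 45 \left(\frac{13804}{19} - 42\right) 84 = -24 + \left(-45\right) \frac{13006}{19} \cdot 84 = -24 - \frac{49162680}{19} = - \frac{49163136}{19}$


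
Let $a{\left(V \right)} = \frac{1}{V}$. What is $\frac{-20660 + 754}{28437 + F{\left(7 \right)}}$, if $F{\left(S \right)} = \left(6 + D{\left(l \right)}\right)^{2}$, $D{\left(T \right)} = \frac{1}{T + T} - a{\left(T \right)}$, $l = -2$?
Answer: $- \frac{318496}{455617} \approx -0.69904$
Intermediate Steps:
$D{\left(T \right)} = - \frac{1}{2 T}$ ($D{\left(T \right)} = \frac{1}{T + T} - \frac{1}{T} = \frac{1}{2 T} - \frac{1}{T} = - \frac{1}{2 T}$)
$F{\left(S \right)} = \frac{625}{16}$ ($F{\left(S \right)} = \left(6 - \frac{1}{2 \left(-2\right)}\right)^{2} = \left(6 - - \frac{1}{4}\right)^{2} = \left(6 + \frac{1}{4}\right)^{2} = \left(\frac{25}{4}\right)^{2} = \frac{625}{16}$)
$\frac{-20660 + 754}{28437 + F{\left(7 \right)}} = \frac{-20660 + 754}{28437 + \frac{625}{16}} = - \frac{19906}{\frac{455617}{16}} = \left(-19906\right) \frac{16}{455617} = - \frac{318496}{455617}$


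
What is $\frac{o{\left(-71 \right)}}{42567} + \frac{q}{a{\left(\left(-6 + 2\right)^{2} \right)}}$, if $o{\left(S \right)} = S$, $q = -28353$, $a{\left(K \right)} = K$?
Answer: $- \frac{1206903287}{681072} \approx -1772.1$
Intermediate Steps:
$\frac{o{\left(-71 \right)}}{42567} + \frac{q}{a{\left(\left(-6 + 2\right)^{2} \right)}} = - \frac{71}{42567} - \frac{28353}{\left(-6 + 2\right)^{2}} = \left(-71\right) \frac{1}{42567} - \frac{28353}{\left(-4\right)^{2}} = - \frac{71}{42567} - \frac{28353}{16} = - \frac{1206903287}{681072}$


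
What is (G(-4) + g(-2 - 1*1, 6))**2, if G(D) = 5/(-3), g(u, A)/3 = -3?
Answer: 1024/9 ≈ 113.78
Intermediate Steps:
g(u, A) = -9 (g(u, A) = 3*(-3) = -9)
G(D) = -5/3 (G(D) = 5*(-1/3) = -5/3)
(G(-4) + g(-2 - 1*1, 6))**2 = (-5/3 - 9)**2 = (-32/3)**2 = 1024/9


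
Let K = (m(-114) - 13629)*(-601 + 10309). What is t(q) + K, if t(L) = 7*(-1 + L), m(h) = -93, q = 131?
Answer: -133212266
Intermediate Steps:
t(L) = -7 + 7*L
K = -133213176 (K = (-93 - 13629)*(-601 + 10309) = -13722*9708 = -133213176)
t(q) + K = (-7 + 7*131) - 133213176 = (-7 + 917) - 133213176 = 910 - 133213176 = -133212266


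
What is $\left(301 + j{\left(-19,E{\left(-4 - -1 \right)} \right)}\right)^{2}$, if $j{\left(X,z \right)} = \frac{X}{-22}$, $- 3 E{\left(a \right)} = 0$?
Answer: $\frac{44102881}{484} \approx 91122.0$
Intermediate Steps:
$E{\left(a \right)} = 0$ ($E{\left(a \right)} = \left(- \frac{1}{3}\right) 0 = 0$)
$j{\left(X,z \right)} = - \frac{X}{22}$ ($j{\left(X,z \right)} = X \left(- \frac{1}{22}\right) = - \frac{X}{22}$)
$\left(301 + j{\left(-19,E{\left(-4 - -1 \right)} \right)}\right)^{2} = \left(301 - - \frac{19}{22}\right)^{2} = \left(301 + \frac{19}{22}\right)^{2} = \left(\frac{6641}{22}\right)^{2} = \frac{44102881}{484}$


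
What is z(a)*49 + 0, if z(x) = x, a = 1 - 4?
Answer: -147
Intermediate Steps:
a = -3
z(a)*49 + 0 = -3*49 + 0 = -147 + 0 = -147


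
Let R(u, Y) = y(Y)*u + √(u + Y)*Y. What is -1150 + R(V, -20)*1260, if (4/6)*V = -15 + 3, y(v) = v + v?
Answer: 906050 - 25200*I*√38 ≈ 9.0605e+5 - 1.5534e+5*I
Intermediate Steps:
y(v) = 2*v
V = -18 (V = 3*(-15 + 3)/2 = (3/2)*(-12) = -18)
R(u, Y) = Y*√(Y + u) + 2*Y*u (R(u, Y) = (2*Y)*u + √(u + Y)*Y = 2*Y*u + √(Y + u)*Y = 2*Y*u + Y*√(Y + u) = Y*√(Y + u) + 2*Y*u)
-1150 + R(V, -20)*1260 = -1150 - 20*(√(-20 - 18) + 2*(-18))*1260 = -1150 - 20*(√(-38) - 36)*1260 = -1150 - 20*(I*√38 - 36)*1260 = -1150 - 20*(-36 + I*√38)*1260 = -1150 + (720 - 20*I*√38)*1260 = -1150 + (907200 - 25200*I*√38) = 906050 - 25200*I*√38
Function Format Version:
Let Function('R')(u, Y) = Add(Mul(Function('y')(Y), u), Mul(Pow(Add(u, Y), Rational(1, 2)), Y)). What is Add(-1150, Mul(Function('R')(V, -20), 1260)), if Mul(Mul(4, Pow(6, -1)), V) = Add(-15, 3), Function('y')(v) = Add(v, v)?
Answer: Add(906050, Mul(-25200, I, Pow(38, Rational(1, 2)))) ≈ Add(9.0605e+5, Mul(-1.5534e+5, I))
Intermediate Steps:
Function('y')(v) = Mul(2, v)
V = -18 (V = Mul(Rational(3, 2), Add(-15, 3)) = Mul(Rational(3, 2), -12) = -18)
Function('R')(u, Y) = Add(Mul(Y, Pow(Add(Y, u), Rational(1, 2))), Mul(2, Y, u)) (Function('R')(u, Y) = Add(Mul(Mul(2, Y), u), Mul(Pow(Add(u, Y), Rational(1, 2)), Y)) = Add(Mul(2, Y, u), Mul(Pow(Add(Y, u), Rational(1, 2)), Y)) = Add(Mul(2, Y, u), Mul(Y, Pow(Add(Y, u), Rational(1, 2)))) = Add(Mul(Y, Pow(Add(Y, u), Rational(1, 2))), Mul(2, Y, u)))
Add(-1150, Mul(Function('R')(V, -20), 1260)) = Add(-1150, Mul(Mul(-20, Add(Pow(Add(-20, -18), Rational(1, 2)), Mul(2, -18))), 1260)) = Add(-1150, Mul(Mul(-20, Add(Pow(-38, Rational(1, 2)), -36)), 1260)) = Add(-1150, Mul(Mul(-20, Add(Mul(I, Pow(38, Rational(1, 2))), -36)), 1260)) = Add(-1150, Mul(Mul(-20, Add(-36, Mul(I, Pow(38, Rational(1, 2))))), 1260)) = Add(-1150, Mul(Add(720, Mul(-20, I, Pow(38, Rational(1, 2)))), 1260)) = Add(-1150, Add(907200, Mul(-25200, I, Pow(38, Rational(1, 2))))) = Add(906050, Mul(-25200, I, Pow(38, Rational(1, 2))))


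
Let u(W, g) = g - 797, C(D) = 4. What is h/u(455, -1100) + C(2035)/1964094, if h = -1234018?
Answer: 1211863678640/1862943159 ≈ 650.51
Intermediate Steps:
u(W, g) = -797 + g
h/u(455, -1100) + C(2035)/1964094 = -1234018/(-797 - 1100) + 4/1964094 = -1234018/(-1897) + 4*(1/1964094) = -1234018*(-1/1897) + 2/982047 = 1234018/1897 + 2/982047 = 1211863678640/1862943159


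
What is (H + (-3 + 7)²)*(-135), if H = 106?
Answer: -16470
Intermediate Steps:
(H + (-3 + 7)²)*(-135) = (106 + (-3 + 7)²)*(-135) = (106 + 4²)*(-135) = (106 + 16)*(-135) = 122*(-135) = -16470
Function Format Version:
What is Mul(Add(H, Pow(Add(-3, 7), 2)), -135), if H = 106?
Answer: -16470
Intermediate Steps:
Mul(Add(H, Pow(Add(-3, 7), 2)), -135) = Mul(Add(106, Pow(Add(-3, 7), 2)), -135) = Mul(Add(106, Pow(4, 2)), -135) = Mul(Add(106, 16), -135) = Mul(122, -135) = -16470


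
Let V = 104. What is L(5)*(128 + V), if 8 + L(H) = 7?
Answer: -232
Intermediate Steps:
L(H) = -1 (L(H) = -8 + 7 = -1)
L(5)*(128 + V) = -(128 + 104) = -1*232 = -232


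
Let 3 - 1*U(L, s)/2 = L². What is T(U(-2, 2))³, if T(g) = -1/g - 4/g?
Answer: 125/8 ≈ 15.625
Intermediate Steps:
U(L, s) = 6 - 2*L²
T(g) = -5/g
T(U(-2, 2))³ = (-5/(6 - 2*(-2)²))³ = (-5/(6 - 2*4))³ = (-5/(6 - 8))³ = (-5/(-2))³ = (-5*(-½))³ = (5/2)³ = 125/8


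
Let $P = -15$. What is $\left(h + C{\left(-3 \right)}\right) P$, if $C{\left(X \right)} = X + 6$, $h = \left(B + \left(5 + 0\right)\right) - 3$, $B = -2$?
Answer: $-45$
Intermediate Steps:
$h = 0$ ($h = \left(-2 + \left(5 + 0\right)\right) - 3 = \left(-2 + 5\right) - 3 = 3 - 3 = 0$)
$C{\left(X \right)} = 6 + X$
$\left(h + C{\left(-3 \right)}\right) P = \left(0 + \left(6 - 3\right)\right) \left(-15\right) = \left(0 + 3\right) \left(-15\right) = 3 \left(-15\right) = -45$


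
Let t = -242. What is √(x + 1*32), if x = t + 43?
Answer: I*√167 ≈ 12.923*I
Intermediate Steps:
x = -199 (x = -242 + 43 = -199)
√(x + 1*32) = √(-199 + 1*32) = √(-199 + 32) = √(-167) = I*√167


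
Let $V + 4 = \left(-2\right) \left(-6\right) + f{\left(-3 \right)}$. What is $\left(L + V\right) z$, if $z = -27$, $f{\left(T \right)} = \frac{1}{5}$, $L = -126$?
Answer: $\frac{15903}{5} \approx 3180.6$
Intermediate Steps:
$f{\left(T \right)} = \frac{1}{5}$
$V = \frac{41}{5}$ ($V = -4 + \left(\left(-2\right) \left(-6\right) + \frac{1}{5}\right) = -4 + \left(12 + \frac{1}{5}\right) = -4 + \frac{61}{5} = \frac{41}{5} \approx 8.2$)
$\left(L + V\right) z = \left(-126 + \frac{41}{5}\right) \left(-27\right) = \left(- \frac{589}{5}\right) \left(-27\right) = \frac{15903}{5}$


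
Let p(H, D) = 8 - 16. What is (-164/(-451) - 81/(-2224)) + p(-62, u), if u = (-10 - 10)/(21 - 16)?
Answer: -185925/24464 ≈ -7.5999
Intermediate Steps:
u = -4 (u = -20/5 = -20*1/5 = -4)
p(H, D) = -8
(-164/(-451) - 81/(-2224)) + p(-62, u) = (-164/(-451) - 81/(-2224)) - 8 = (-164*(-1/451) - 81*(-1/2224)) - 8 = (4/11 + 81/2224) - 8 = 9787/24464 - 8 = -185925/24464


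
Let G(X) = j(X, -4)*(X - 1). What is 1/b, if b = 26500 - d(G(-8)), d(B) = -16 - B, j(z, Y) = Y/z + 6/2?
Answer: 2/52969 ≈ 3.7758e-5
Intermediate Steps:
j(z, Y) = 3 + Y/z (j(z, Y) = Y/z + 6*(½) = Y/z + 3 = 3 + Y/z)
G(X) = (-1 + X)*(3 - 4/X) (G(X) = (3 - 4/X)*(X - 1) = (3 - 4/X)*(-1 + X) = (-1 + X)*(3 - 4/X))
b = 52969/2 (b = 26500 - (-16 - (-7 + 3*(-8) + 4/(-8))) = 26500 - (-16 - (-7 - 24 + 4*(-⅛))) = 26500 - (-16 - (-7 - 24 - ½)) = 26500 - (-16 - 1*(-63/2)) = 26500 - (-16 + 63/2) = 26500 - 1*31/2 = 26500 - 31/2 = 52969/2 ≈ 26485.)
1/b = 1/(52969/2) = 2/52969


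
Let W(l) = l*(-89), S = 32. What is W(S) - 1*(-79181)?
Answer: 76333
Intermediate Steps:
W(l) = -89*l
W(S) - 1*(-79181) = -89*32 - 1*(-79181) = -2848 + 79181 = 76333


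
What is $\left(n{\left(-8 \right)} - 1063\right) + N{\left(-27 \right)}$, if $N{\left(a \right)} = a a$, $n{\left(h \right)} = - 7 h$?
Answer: $-278$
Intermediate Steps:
$N{\left(a \right)} = a^{2}$
$\left(n{\left(-8 \right)} - 1063\right) + N{\left(-27 \right)} = \left(\left(-7\right) \left(-8\right) - 1063\right) + \left(-27\right)^{2} = \left(56 - 1063\right) + 729 = -1007 + 729 = -278$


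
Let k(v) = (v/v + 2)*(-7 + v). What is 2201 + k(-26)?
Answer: 2102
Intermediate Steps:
k(v) = -21 + 3*v (k(v) = (1 + 2)*(-7 + v) = 3*(-7 + v) = -21 + 3*v)
2201 + k(-26) = 2201 + (-21 + 3*(-26)) = 2201 + (-21 - 78) = 2201 - 99 = 2102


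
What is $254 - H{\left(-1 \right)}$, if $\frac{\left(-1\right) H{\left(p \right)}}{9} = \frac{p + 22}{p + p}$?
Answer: $\frac{319}{2} \approx 159.5$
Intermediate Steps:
$H{\left(p \right)} = - \frac{9 \left(22 + p\right)}{2 p}$ ($H{\left(p \right)} = - 9 \frac{p + 22}{p + p} = - 9 \frac{22 + p}{2 p} = - \frac{9 \left(22 + p\right)}{2 p}$)
$254 - H{\left(-1 \right)} = 254 - \left(- \frac{9}{2} - \frac{99}{-1}\right) = 254 - \left(- \frac{9}{2} - -99\right) = 254 - \left(- \frac{9}{2} + 99\right) = 254 - \frac{189}{2} = \frac{319}{2}$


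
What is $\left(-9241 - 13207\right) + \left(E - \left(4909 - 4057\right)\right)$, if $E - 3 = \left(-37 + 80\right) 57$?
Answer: $-20846$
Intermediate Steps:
$E = 2454$ ($E = 3 + \left(-37 + 80\right) 57 = 3 + 43 \cdot 57 = 3 + 2451 = 2454$)
$\left(-9241 - 13207\right) + \left(E - \left(4909 - 4057\right)\right) = \left(-9241 - 13207\right) + \left(2454 - \left(4909 - 4057\right)\right) = \left(-9241 - 13207\right) + \left(2454 - 852\right) = -22448 + \left(2454 - 852\right) = -22448 + 1602 = -20846$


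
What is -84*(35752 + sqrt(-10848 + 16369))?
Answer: -3003168 - 84*sqrt(5521) ≈ -3.0094e+6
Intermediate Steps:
-84*(35752 + sqrt(-10848 + 16369)) = -84*(35752 + sqrt(5521)) = -3003168 - 84*sqrt(5521)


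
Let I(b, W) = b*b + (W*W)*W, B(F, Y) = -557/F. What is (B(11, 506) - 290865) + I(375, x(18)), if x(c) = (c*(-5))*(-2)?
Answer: 62498803/11 ≈ 5.6817e+6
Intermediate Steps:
x(c) = 10*c (x(c) = -5*c*(-2) = 10*c)
I(b, W) = W**3 + b**2 (I(b, W) = b**2 + W**2*W = b**2 + W**3 = W**3 + b**2)
(B(11, 506) - 290865) + I(375, x(18)) = (-557/11 - 290865) + ((10*18)**3 + 375**2) = (-557*1/11 - 290865) + (180**3 + 140625) = (-557/11 - 290865) + (5832000 + 140625) = -3200072/11 + 5972625 = 62498803/11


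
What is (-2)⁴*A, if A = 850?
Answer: 13600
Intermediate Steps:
(-2)⁴*A = (-2)⁴*850 = 16*850 = 13600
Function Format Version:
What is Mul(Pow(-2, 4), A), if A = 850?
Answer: 13600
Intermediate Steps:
Mul(Pow(-2, 4), A) = Mul(Pow(-2, 4), 850) = Mul(16, 850) = 13600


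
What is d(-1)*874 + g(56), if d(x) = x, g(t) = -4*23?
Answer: -966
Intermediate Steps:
g(t) = -92
d(-1)*874 + g(56) = -1*874 - 92 = -874 - 92 = -966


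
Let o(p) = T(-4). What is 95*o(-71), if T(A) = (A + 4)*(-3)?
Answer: 0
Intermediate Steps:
T(A) = -12 - 3*A (T(A) = (4 + A)*(-3) = -12 - 3*A)
o(p) = 0 (o(p) = -12 - 3*(-4) = -12 + 12 = 0)
95*o(-71) = 95*0 = 0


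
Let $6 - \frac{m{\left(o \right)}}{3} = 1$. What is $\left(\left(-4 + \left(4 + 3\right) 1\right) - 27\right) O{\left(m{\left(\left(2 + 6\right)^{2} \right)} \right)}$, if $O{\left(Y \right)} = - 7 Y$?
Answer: $2520$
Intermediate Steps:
$m{\left(o \right)} = 15$ ($m{\left(o \right)} = 18 - 3 = 15$)
$\left(\left(-4 + \left(4 + 3\right) 1\right) - 27\right) O{\left(m{\left(\left(2 + 6\right)^{2} \right)} \right)} = \left(\left(-4 + \left(4 + 3\right) 1\right) - 27\right) \left(\left(-7\right) 15\right) = \left(\left(-4 + 7 \cdot 1\right) - 27\right) \left(-105\right) = \left(\left(-4 + 7\right) - 27\right) \left(-105\right) = \left(3 - 27\right) \left(-105\right) = \left(-24\right) \left(-105\right) = 2520$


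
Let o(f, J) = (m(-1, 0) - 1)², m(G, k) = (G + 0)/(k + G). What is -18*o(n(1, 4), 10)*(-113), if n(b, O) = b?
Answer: 0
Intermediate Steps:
m(G, k) = G/(G + k)
o(f, J) = 0 (o(f, J) = (-1/(-1 + 0) - 1)² = (-1/(-1) - 1)² = (-1*(-1) - 1)² = (1 - 1)² = 0² = 0)
-18*o(n(1, 4), 10)*(-113) = -18*0*(-113) = 0*(-113) = 0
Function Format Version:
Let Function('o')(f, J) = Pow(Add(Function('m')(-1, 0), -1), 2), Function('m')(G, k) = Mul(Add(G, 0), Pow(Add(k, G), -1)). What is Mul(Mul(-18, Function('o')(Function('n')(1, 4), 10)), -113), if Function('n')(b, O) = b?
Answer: 0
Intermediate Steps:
Function('m')(G, k) = Mul(G, Pow(Add(G, k), -1))
Function('o')(f, J) = 0 (Function('o')(f, J) = Pow(Add(Mul(-1, Pow(Add(-1, 0), -1)), -1), 2) = Pow(Add(Mul(-1, Pow(-1, -1)), -1), 2) = Pow(Add(Mul(-1, -1), -1), 2) = Pow(Add(1, -1), 2) = Pow(0, 2) = 0)
Mul(Mul(-18, Function('o')(Function('n')(1, 4), 10)), -113) = Mul(Mul(-18, 0), -113) = Mul(0, -113) = 0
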